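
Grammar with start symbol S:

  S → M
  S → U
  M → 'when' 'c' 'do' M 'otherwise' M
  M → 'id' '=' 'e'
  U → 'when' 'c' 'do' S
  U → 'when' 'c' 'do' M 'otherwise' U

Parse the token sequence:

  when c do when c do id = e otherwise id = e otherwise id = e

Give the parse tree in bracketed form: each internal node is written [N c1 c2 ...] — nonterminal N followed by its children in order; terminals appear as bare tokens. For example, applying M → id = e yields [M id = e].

S
M
when c do M otherwise M
when c do when c do M otherwise M otherwise M
when c do when c do id = e otherwise M otherwise M
when c do when c do id = e otherwise id = e otherwise M
when c do when c do id = e otherwise id = e otherwise id = e

[S [M when c do [M when c do [M id = e] otherwise [M id = e]] otherwise [M id = e]]]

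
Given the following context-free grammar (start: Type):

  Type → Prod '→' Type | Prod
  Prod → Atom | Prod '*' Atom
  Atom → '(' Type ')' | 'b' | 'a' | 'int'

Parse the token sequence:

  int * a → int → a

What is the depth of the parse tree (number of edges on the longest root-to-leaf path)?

[Type [Prod [Prod [Atom int]] * [Atom a]] → [Type [Prod [Atom int]] → [Type [Prod [Atom a]]]]]

5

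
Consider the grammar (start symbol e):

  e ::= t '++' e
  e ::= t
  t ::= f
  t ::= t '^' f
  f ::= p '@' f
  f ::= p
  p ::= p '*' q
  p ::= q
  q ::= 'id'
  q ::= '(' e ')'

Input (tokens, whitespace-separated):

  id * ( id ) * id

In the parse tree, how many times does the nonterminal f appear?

2

[e [t [f [p [p [p [q id]] * [q ( [e [t [f [p [q id]]]]] )]] * [q id]]]]]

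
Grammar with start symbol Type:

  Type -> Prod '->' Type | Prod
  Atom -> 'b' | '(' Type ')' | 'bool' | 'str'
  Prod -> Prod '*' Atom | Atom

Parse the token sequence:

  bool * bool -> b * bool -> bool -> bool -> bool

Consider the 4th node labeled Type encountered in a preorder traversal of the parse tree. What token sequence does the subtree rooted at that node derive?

bool -> bool

[Type [Prod [Prod [Atom bool]] * [Atom bool]] -> [Type [Prod [Prod [Atom b]] * [Atom bool]] -> [Type [Prod [Atom bool]] -> [Type [Prod [Atom bool]] -> [Type [Prod [Atom bool]]]]]]]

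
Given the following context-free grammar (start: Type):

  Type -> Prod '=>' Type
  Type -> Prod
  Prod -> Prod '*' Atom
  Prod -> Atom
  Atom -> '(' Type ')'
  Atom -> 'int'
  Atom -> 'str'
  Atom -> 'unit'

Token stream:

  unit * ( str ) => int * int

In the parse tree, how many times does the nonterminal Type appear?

3

[Type [Prod [Prod [Atom unit]] * [Atom ( [Type [Prod [Atom str]]] )]] => [Type [Prod [Prod [Atom int]] * [Atom int]]]]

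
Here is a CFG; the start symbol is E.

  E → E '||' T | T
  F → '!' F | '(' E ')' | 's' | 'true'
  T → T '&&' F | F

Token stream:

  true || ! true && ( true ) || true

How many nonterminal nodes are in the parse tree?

15

[E [E [E [T [F true]]] || [T [T [F ! [F true]]] && [F ( [E [T [F true]]] )]]] || [T [F true]]]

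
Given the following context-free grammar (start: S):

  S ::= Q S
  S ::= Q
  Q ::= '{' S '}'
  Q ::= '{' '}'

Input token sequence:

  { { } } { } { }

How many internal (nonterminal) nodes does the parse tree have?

8

[S [Q { [S [Q { }]] }] [S [Q { }] [S [Q { }]]]]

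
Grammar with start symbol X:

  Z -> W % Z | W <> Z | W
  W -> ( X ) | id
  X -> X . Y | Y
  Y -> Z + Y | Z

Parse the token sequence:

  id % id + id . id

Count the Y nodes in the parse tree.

3

[X [X [Y [Z [W id] % [Z [W id]]] + [Y [Z [W id]]]]] . [Y [Z [W id]]]]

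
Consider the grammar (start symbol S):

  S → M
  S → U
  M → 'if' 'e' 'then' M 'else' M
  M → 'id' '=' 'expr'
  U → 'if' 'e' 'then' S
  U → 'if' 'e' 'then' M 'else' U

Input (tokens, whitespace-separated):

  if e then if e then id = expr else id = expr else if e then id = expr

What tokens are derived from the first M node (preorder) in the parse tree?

if e then id = expr else id = expr

[S [U if e then [M if e then [M id = expr] else [M id = expr]] else [U if e then [S [M id = expr]]]]]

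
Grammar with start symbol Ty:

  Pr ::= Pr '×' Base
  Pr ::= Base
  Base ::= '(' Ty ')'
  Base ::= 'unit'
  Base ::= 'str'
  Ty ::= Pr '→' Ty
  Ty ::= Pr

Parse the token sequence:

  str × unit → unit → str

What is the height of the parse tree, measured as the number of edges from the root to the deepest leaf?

[Ty [Pr [Pr [Base str]] × [Base unit]] → [Ty [Pr [Base unit]] → [Ty [Pr [Base str]]]]]

5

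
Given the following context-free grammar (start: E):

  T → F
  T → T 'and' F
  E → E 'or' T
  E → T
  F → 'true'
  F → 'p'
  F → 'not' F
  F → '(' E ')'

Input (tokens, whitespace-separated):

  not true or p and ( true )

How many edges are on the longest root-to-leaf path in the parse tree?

6

[E [E [T [F not [F true]]]] or [T [T [F p]] and [F ( [E [T [F true]]] )]]]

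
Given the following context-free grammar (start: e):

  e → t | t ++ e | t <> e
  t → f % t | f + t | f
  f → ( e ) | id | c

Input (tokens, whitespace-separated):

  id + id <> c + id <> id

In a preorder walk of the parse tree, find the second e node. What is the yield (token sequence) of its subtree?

[e [t [f id] + [t [f id]]] <> [e [t [f c] + [t [f id]]] <> [e [t [f id]]]]]

c + id <> id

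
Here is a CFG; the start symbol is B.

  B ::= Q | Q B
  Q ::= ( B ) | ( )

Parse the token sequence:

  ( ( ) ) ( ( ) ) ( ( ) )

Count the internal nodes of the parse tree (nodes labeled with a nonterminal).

12

[B [Q ( [B [Q ( )]] )] [B [Q ( [B [Q ( )]] )] [B [Q ( [B [Q ( )]] )]]]]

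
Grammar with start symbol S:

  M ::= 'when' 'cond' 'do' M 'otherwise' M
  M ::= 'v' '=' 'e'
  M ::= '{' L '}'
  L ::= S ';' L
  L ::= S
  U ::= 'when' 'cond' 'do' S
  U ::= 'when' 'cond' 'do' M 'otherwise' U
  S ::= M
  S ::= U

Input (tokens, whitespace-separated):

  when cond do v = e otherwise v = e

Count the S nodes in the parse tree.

1

[S [M when cond do [M v = e] otherwise [M v = e]]]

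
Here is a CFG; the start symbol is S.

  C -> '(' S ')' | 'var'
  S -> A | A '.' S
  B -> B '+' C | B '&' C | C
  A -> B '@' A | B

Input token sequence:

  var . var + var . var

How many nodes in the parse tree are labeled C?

[S [A [B [C var]]] . [S [A [B [B [C var]] + [C var]]] . [S [A [B [C var]]]]]]

4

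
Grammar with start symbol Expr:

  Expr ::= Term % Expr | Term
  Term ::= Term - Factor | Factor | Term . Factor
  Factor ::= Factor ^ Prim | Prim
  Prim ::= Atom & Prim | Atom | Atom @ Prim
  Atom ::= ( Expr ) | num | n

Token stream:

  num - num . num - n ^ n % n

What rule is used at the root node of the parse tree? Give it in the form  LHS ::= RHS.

Expr ::= Term % Expr

[Expr [Term [Term [Term [Term [Factor [Prim [Atom num]]]] - [Factor [Prim [Atom num]]]] . [Factor [Prim [Atom num]]]] - [Factor [Factor [Prim [Atom n]]] ^ [Prim [Atom n]]]] % [Expr [Term [Factor [Prim [Atom n]]]]]]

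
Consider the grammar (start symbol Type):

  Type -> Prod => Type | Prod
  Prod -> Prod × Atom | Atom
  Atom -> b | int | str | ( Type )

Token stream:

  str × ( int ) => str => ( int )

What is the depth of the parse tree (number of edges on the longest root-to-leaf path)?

[Type [Prod [Prod [Atom str]] × [Atom ( [Type [Prod [Atom int]]] )]] => [Type [Prod [Atom str]] => [Type [Prod [Atom ( [Type [Prod [Atom int]]] )]]]]]

8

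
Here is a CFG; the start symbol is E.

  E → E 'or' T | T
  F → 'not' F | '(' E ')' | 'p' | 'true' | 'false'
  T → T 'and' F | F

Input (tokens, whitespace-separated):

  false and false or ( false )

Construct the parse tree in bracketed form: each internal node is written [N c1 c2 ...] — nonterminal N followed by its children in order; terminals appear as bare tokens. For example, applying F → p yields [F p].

[E [E [T [T [F false]] and [F false]]] or [T [F ( [E [T [F false]]] )]]]

E
E or T
T or T
T and F or T
F and F or T
false and F or T
false and false or T
false and false or F
false and false or ( E )
false and false or ( T )
false and false or ( F )
false and false or ( false )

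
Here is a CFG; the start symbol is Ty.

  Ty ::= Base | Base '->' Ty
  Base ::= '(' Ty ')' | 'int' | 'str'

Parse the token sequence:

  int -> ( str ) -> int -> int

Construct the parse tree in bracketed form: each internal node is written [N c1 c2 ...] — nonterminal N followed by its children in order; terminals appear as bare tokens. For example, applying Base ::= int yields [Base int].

Ty
Base -> Ty
int -> Ty
int -> Base -> Ty
int -> ( Ty ) -> Ty
int -> ( Base ) -> Ty
int -> ( str ) -> Ty
int -> ( str ) -> Base -> Ty
int -> ( str ) -> int -> Ty
int -> ( str ) -> int -> Base
int -> ( str ) -> int -> int

[Ty [Base int] -> [Ty [Base ( [Ty [Base str]] )] -> [Ty [Base int] -> [Ty [Base int]]]]]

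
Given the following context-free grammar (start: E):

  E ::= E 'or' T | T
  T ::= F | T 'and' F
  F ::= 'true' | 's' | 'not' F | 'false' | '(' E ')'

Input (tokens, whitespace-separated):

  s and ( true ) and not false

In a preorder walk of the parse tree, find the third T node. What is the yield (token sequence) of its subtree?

[E [T [T [T [F s]] and [F ( [E [T [F true]]] )]] and [F not [F false]]]]

s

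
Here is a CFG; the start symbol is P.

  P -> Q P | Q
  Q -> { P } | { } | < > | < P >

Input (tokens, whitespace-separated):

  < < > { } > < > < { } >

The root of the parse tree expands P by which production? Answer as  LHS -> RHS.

[P [Q < [P [Q < >] [P [Q { }]]] >] [P [Q < >] [P [Q < [P [Q { }]] >]]]]

P -> Q P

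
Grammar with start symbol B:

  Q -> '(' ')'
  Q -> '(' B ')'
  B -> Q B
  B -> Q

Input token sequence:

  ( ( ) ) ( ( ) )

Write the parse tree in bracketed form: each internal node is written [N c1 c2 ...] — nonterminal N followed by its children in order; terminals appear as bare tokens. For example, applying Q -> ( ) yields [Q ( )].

[B [Q ( [B [Q ( )]] )] [B [Q ( [B [Q ( )]] )]]]

B
Q B
( B ) B
( Q ) B
( ( ) ) B
( ( ) ) Q
( ( ) ) ( B )
( ( ) ) ( Q )
( ( ) ) ( ( ) )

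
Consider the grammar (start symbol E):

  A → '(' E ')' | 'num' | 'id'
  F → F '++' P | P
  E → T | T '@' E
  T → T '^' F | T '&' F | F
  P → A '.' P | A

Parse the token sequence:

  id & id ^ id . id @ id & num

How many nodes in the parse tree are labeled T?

[E [T [T [T [F [P [A id]]]] & [F [P [A id]]]] ^ [F [P [A id] . [P [A id]]]]] @ [E [T [T [F [P [A id]]]] & [F [P [A num]]]]]]

5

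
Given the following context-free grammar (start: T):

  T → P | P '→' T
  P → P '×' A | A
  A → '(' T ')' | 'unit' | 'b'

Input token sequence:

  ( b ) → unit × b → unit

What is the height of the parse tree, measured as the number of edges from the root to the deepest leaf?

6

[T [P [A ( [T [P [A b]]] )]] → [T [P [P [A unit]] × [A b]] → [T [P [A unit]]]]]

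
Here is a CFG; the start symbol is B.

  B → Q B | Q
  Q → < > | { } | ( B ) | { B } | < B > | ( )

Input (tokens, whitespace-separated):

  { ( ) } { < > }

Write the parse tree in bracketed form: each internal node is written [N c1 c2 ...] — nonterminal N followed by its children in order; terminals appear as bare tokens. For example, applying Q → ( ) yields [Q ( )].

[B [Q { [B [Q ( )]] }] [B [Q { [B [Q < >]] }]]]

B
Q B
{ B } B
{ Q } B
{ ( ) } B
{ ( ) } Q
{ ( ) } { B }
{ ( ) } { Q }
{ ( ) } { < > }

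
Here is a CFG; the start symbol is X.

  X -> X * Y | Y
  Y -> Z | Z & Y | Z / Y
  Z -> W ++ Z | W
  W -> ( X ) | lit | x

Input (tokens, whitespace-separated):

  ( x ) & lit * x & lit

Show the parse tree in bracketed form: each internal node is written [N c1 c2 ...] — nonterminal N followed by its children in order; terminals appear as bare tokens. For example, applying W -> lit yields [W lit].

X
X * Y
Y * Y
Z & Y * Y
W & Y * Y
( X ) & Y * Y
( Y ) & Y * Y
( Z ) & Y * Y
( W ) & Y * Y
( x ) & Y * Y
( x ) & Z * Y
( x ) & W * Y
( x ) & lit * Y
( x ) & lit * Z & Y
( x ) & lit * W & Y
( x ) & lit * x & Y
( x ) & lit * x & Z
( x ) & lit * x & W
( x ) & lit * x & lit

[X [X [Y [Z [W ( [X [Y [Z [W x]]]] )]] & [Y [Z [W lit]]]]] * [Y [Z [W x]] & [Y [Z [W lit]]]]]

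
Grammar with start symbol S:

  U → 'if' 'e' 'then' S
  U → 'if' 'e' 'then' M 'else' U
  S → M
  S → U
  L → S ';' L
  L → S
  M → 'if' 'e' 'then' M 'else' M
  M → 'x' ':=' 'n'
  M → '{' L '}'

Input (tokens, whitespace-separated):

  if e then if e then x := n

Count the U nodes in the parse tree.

2

[S [U if e then [S [U if e then [S [M x := n]]]]]]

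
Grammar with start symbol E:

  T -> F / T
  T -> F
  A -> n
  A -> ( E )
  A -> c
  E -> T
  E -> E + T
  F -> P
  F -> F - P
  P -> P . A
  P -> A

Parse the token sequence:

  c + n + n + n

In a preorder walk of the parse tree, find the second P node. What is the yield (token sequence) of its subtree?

n

[E [E [E [E [T [F [P [A c]]]]] + [T [F [P [A n]]]]] + [T [F [P [A n]]]]] + [T [F [P [A n]]]]]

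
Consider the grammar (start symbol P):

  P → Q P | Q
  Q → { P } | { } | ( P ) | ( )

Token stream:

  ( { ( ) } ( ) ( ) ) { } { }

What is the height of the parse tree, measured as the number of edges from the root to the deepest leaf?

6

[P [Q ( [P [Q { [P [Q ( )]] }] [P [Q ( )] [P [Q ( )]]]] )] [P [Q { }] [P [Q { }]]]]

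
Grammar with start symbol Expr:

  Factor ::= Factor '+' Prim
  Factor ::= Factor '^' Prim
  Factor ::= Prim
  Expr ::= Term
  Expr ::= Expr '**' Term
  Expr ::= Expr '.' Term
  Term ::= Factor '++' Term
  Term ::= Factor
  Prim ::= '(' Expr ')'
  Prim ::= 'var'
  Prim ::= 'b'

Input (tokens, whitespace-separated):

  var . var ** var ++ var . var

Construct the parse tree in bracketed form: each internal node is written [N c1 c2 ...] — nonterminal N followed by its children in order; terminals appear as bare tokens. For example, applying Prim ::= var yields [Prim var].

[Expr [Expr [Expr [Expr [Term [Factor [Prim var]]]] . [Term [Factor [Prim var]]]] ** [Term [Factor [Prim var]] ++ [Term [Factor [Prim var]]]]] . [Term [Factor [Prim var]]]]

Expr
Expr . Term
Expr ** Term . Term
Expr . Term ** Term . Term
Term . Term ** Term . Term
Factor . Term ** Term . Term
Prim . Term ** Term . Term
var . Term ** Term . Term
var . Factor ** Term . Term
var . Prim ** Term . Term
var . var ** Term . Term
var . var ** Factor ++ Term . Term
var . var ** Prim ++ Term . Term
var . var ** var ++ Term . Term
var . var ** var ++ Factor . Term
var . var ** var ++ Prim . Term
var . var ** var ++ var . Term
var . var ** var ++ var . Factor
var . var ** var ++ var . Prim
var . var ** var ++ var . var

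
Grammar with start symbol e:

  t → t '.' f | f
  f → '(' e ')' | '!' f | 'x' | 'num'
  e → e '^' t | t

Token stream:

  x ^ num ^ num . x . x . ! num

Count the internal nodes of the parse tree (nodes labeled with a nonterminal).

[e [e [e [t [f x]]] ^ [t [f num]]] ^ [t [t [t [t [f num]] . [f x]] . [f x]] . [f ! [f num]]]]

16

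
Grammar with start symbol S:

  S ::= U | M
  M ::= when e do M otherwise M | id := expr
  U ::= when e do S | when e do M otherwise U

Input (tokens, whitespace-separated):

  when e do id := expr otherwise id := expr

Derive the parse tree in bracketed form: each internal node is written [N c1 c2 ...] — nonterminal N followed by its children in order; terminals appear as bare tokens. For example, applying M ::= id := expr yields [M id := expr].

S
M
when e do M otherwise M
when e do id := expr otherwise M
when e do id := expr otherwise id := expr

[S [M when e do [M id := expr] otherwise [M id := expr]]]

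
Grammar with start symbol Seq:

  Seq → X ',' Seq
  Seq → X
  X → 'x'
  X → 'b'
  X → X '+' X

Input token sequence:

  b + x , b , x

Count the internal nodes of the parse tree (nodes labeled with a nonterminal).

[Seq [X [X b] + [X x]] , [Seq [X b] , [Seq [X x]]]]

8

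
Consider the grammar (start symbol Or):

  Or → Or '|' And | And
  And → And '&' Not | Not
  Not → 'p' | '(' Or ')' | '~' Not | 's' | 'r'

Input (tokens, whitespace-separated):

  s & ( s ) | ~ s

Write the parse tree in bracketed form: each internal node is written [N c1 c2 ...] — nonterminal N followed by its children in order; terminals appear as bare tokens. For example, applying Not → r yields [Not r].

Or
Or | And
And | And
And & Not | And
Not & Not | And
s & Not | And
s & ( Or ) | And
s & ( And ) | And
s & ( Not ) | And
s & ( s ) | And
s & ( s ) | Not
s & ( s ) | ~ Not
s & ( s ) | ~ s

[Or [Or [And [And [Not s]] & [Not ( [Or [And [Not s]]] )]]] | [And [Not ~ [Not s]]]]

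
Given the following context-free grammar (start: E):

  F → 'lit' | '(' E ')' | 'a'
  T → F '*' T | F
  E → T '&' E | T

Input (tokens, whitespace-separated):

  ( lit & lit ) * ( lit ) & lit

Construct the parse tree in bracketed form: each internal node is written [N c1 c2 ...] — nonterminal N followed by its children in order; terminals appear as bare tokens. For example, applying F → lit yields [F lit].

E
T & E
F * T & E
( E ) * T & E
( T & E ) * T & E
( F & E ) * T & E
( lit & E ) * T & E
( lit & T ) * T & E
( lit & F ) * T & E
( lit & lit ) * T & E
( lit & lit ) * F & E
( lit & lit ) * ( E ) & E
( lit & lit ) * ( T ) & E
( lit & lit ) * ( F ) & E
( lit & lit ) * ( lit ) & E
( lit & lit ) * ( lit ) & T
( lit & lit ) * ( lit ) & F
( lit & lit ) * ( lit ) & lit

[E [T [F ( [E [T [F lit]] & [E [T [F lit]]]] )] * [T [F ( [E [T [F lit]]] )]]] & [E [T [F lit]]]]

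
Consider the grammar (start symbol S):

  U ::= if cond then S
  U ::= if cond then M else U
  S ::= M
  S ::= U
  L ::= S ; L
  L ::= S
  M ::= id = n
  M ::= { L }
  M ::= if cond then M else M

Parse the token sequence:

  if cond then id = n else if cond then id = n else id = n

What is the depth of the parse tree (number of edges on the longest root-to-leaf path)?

[S [M if cond then [M id = n] else [M if cond then [M id = n] else [M id = n]]]]

4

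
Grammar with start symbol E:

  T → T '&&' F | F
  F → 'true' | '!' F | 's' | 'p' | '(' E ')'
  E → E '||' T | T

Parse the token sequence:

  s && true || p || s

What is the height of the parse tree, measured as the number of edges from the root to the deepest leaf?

6

[E [E [E [T [T [F s]] && [F true]]] || [T [F p]]] || [T [F s]]]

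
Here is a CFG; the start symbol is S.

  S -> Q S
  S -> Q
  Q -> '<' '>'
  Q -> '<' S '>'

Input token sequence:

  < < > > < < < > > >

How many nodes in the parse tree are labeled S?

[S [Q < [S [Q < >]] >] [S [Q < [S [Q < [S [Q < >]] >]] >]]]

5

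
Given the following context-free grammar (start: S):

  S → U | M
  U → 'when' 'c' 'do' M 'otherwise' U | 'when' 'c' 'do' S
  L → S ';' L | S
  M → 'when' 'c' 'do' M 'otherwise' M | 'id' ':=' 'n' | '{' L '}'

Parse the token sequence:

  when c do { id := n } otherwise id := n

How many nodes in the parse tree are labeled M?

4

[S [M when c do [M { [L [S [M id := n]]] }] otherwise [M id := n]]]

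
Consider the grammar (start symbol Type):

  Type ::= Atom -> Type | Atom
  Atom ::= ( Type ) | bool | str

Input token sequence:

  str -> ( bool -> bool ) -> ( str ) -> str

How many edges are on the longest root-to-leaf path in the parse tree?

[Type [Atom str] -> [Type [Atom ( [Type [Atom bool] -> [Type [Atom bool]]] )] -> [Type [Atom ( [Type [Atom str]] )] -> [Type [Atom str]]]]]

6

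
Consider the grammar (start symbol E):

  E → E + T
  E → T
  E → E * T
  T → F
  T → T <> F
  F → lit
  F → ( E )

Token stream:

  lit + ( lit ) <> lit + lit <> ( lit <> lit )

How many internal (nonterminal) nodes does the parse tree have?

21

[E [E [E [T [F lit]]] + [T [T [F ( [E [T [F lit]]] )]] <> [F lit]]] + [T [T [F lit]] <> [F ( [E [T [T [F lit]] <> [F lit]]] )]]]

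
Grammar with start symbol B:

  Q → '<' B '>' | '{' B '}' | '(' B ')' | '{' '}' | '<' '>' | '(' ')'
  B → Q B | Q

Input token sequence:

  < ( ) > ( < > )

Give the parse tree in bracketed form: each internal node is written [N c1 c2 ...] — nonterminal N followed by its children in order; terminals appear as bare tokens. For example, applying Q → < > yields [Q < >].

B
Q B
< B > B
< Q > B
< ( ) > B
< ( ) > Q
< ( ) > ( B )
< ( ) > ( Q )
< ( ) > ( < > )

[B [Q < [B [Q ( )]] >] [B [Q ( [B [Q < >]] )]]]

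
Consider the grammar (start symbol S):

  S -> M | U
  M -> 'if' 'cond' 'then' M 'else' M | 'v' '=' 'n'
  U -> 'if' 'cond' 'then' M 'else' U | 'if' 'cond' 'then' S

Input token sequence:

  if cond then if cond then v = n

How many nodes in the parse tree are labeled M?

[S [U if cond then [S [U if cond then [S [M v = n]]]]]]

1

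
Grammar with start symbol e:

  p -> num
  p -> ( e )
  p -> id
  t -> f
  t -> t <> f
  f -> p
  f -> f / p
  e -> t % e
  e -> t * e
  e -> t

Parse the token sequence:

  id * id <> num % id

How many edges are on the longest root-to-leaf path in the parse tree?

[e [t [f [p id]]] * [e [t [t [f [p id]]] <> [f [p num]]] % [e [t [f [p id]]]]]]

6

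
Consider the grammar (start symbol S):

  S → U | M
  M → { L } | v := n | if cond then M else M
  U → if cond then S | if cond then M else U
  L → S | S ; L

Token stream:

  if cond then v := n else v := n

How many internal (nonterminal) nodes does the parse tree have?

4

[S [M if cond then [M v := n] else [M v := n]]]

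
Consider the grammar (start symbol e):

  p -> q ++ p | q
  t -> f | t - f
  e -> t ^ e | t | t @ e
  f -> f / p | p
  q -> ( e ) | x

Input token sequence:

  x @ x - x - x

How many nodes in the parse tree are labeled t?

[e [t [f [p [q x]]]] @ [e [t [t [t [f [p [q x]]]] - [f [p [q x]]]] - [f [p [q x]]]]]]

4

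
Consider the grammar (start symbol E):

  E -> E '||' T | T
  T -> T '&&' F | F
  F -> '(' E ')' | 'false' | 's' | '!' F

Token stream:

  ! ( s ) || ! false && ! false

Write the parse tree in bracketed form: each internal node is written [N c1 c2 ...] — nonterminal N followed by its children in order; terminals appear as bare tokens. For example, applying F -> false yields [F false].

E
E || T
T || T
F || T
! F || T
! ( E ) || T
! ( T ) || T
! ( F ) || T
! ( s ) || T
! ( s ) || T && F
! ( s ) || F && F
! ( s ) || ! F && F
! ( s ) || ! false && F
! ( s ) || ! false && ! F
! ( s ) || ! false && ! false

[E [E [T [F ! [F ( [E [T [F s]]] )]]]] || [T [T [F ! [F false]]] && [F ! [F false]]]]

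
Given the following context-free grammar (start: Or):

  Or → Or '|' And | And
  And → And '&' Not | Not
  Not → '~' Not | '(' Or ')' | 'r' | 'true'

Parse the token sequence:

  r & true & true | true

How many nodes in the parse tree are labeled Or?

[Or [Or [And [And [And [Not r]] & [Not true]] & [Not true]]] | [And [Not true]]]

2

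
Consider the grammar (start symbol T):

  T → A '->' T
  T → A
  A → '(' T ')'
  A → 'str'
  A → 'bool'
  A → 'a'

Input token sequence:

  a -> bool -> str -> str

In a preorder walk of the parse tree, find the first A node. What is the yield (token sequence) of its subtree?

a

[T [A a] -> [T [A bool] -> [T [A str] -> [T [A str]]]]]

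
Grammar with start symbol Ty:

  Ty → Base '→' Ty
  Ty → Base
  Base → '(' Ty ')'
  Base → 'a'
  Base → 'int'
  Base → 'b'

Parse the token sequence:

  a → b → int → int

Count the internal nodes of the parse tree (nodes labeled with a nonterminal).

8

[Ty [Base a] → [Ty [Base b] → [Ty [Base int] → [Ty [Base int]]]]]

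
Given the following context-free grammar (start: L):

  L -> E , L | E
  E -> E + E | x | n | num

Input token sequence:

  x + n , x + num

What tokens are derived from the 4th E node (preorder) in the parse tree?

x + num

[L [E [E x] + [E n]] , [L [E [E x] + [E num]]]]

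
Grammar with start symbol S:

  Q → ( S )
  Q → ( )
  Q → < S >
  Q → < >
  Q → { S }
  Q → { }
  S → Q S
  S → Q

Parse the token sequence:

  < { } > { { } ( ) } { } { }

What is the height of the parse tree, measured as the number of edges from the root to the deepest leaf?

[S [Q < [S [Q { }]] >] [S [Q { [S [Q { }] [S [Q ( )]]] }] [S [Q { }] [S [Q { }]]]]]

6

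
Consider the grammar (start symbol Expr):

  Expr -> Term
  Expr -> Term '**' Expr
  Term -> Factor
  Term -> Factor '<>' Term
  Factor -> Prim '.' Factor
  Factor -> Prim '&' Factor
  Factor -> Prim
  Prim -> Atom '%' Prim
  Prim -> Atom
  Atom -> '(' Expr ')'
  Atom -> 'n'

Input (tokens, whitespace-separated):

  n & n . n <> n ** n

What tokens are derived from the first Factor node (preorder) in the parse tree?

[Expr [Term [Factor [Prim [Atom n]] & [Factor [Prim [Atom n]] . [Factor [Prim [Atom n]]]]] <> [Term [Factor [Prim [Atom n]]]]] ** [Expr [Term [Factor [Prim [Atom n]]]]]]

n & n . n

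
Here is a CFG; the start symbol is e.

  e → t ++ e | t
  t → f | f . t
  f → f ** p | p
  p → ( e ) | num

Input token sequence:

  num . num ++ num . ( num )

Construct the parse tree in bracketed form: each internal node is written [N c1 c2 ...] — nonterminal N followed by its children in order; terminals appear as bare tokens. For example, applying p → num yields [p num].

e
t ++ e
f . t ++ e
p . t ++ e
num . t ++ e
num . f ++ e
num . p ++ e
num . num ++ e
num . num ++ t
num . num ++ f . t
num . num ++ p . t
num . num ++ num . t
num . num ++ num . f
num . num ++ num . p
num . num ++ num . ( e )
num . num ++ num . ( t )
num . num ++ num . ( f )
num . num ++ num . ( p )
num . num ++ num . ( num )

[e [t [f [p num]] . [t [f [p num]]]] ++ [e [t [f [p num]] . [t [f [p ( [e [t [f [p num]]]] )]]]]]]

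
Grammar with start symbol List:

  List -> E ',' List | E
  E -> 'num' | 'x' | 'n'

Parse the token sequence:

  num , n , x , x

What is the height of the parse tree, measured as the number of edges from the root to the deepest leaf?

5

[List [E num] , [List [E n] , [List [E x] , [List [E x]]]]]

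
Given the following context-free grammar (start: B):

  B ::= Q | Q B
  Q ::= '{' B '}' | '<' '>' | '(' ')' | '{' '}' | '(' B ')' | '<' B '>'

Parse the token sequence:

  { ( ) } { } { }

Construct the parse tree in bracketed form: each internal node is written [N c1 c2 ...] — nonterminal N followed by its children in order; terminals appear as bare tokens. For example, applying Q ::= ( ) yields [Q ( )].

[B [Q { [B [Q ( )]] }] [B [Q { }] [B [Q { }]]]]

B
Q B
{ B } B
{ Q } B
{ ( ) } B
{ ( ) } Q B
{ ( ) } { } B
{ ( ) } { } Q
{ ( ) } { } { }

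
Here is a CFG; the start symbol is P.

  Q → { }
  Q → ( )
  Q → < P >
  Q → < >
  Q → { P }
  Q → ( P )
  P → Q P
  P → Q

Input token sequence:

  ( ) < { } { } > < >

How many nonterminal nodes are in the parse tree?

[P [Q ( )] [P [Q < [P [Q { }] [P [Q { }]]] >] [P [Q < >]]]]

10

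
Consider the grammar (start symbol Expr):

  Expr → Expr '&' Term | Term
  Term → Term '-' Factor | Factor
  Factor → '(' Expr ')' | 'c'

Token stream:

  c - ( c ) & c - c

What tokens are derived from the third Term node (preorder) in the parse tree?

c

[Expr [Expr [Term [Term [Factor c]] - [Factor ( [Expr [Term [Factor c]]] )]]] & [Term [Term [Factor c]] - [Factor c]]]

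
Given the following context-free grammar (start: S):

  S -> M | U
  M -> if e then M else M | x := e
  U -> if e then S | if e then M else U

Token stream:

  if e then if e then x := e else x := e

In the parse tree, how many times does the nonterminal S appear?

2

[S [U if e then [S [M if e then [M x := e] else [M x := e]]]]]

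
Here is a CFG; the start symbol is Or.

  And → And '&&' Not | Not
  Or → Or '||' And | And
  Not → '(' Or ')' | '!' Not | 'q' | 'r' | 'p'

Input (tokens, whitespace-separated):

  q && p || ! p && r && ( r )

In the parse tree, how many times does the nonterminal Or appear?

[Or [Or [And [And [Not q]] && [Not p]]] || [And [And [And [Not ! [Not p]]] && [Not r]] && [Not ( [Or [And [Not r]]] )]]]

3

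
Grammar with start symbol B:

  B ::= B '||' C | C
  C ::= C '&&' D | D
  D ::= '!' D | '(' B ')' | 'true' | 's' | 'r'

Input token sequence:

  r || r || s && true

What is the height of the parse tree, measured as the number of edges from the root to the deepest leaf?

5

[B [B [B [C [D r]]] || [C [D r]]] || [C [C [D s]] && [D true]]]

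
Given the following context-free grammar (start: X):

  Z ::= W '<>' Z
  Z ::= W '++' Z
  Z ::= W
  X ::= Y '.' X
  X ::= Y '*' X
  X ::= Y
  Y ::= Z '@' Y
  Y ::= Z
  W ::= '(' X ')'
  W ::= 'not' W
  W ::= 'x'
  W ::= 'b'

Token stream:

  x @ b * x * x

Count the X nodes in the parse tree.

3

[X [Y [Z [W x]] @ [Y [Z [W b]]]] * [X [Y [Z [W x]]] * [X [Y [Z [W x]]]]]]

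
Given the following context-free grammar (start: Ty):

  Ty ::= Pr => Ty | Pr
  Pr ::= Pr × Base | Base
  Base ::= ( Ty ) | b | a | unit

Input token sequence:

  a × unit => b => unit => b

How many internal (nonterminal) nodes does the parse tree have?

14

[Ty [Pr [Pr [Base a]] × [Base unit]] => [Ty [Pr [Base b]] => [Ty [Pr [Base unit]] => [Ty [Pr [Base b]]]]]]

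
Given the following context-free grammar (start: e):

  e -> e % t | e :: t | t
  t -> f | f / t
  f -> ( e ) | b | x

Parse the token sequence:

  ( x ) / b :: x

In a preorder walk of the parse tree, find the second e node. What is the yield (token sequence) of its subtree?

[e [e [t [f ( [e [t [f x]]] )] / [t [f b]]]] :: [t [f x]]]

( x ) / b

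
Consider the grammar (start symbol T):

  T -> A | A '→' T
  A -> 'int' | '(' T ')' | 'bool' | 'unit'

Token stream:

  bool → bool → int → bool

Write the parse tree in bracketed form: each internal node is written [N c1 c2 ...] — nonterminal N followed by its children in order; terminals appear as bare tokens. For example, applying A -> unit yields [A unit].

[T [A bool] → [T [A bool] → [T [A int] → [T [A bool]]]]]

T
A → T
bool → T
bool → A → T
bool → bool → T
bool → bool → A → T
bool → bool → int → T
bool → bool → int → A
bool → bool → int → bool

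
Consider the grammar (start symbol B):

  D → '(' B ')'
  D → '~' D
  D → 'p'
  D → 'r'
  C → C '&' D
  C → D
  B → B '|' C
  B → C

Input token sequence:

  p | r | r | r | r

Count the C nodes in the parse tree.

[B [B [B [B [B [C [D p]]] | [C [D r]]] | [C [D r]]] | [C [D r]]] | [C [D r]]]

5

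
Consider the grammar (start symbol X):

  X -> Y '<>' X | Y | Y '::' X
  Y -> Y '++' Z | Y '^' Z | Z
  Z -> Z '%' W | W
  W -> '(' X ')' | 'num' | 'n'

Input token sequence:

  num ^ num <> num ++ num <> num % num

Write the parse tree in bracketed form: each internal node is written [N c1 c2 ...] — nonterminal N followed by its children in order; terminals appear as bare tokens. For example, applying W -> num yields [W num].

[X [Y [Y [Z [W num]]] ^ [Z [W num]]] <> [X [Y [Y [Z [W num]]] ++ [Z [W num]]] <> [X [Y [Z [Z [W num]] % [W num]]]]]]

X
Y <> X
Y ^ Z <> X
Z ^ Z <> X
W ^ Z <> X
num ^ Z <> X
num ^ W <> X
num ^ num <> X
num ^ num <> Y <> X
num ^ num <> Y ++ Z <> X
num ^ num <> Z ++ Z <> X
num ^ num <> W ++ Z <> X
num ^ num <> num ++ Z <> X
num ^ num <> num ++ W <> X
num ^ num <> num ++ num <> X
num ^ num <> num ++ num <> Y
num ^ num <> num ++ num <> Z
num ^ num <> num ++ num <> Z % W
num ^ num <> num ++ num <> W % W
num ^ num <> num ++ num <> num % W
num ^ num <> num ++ num <> num % num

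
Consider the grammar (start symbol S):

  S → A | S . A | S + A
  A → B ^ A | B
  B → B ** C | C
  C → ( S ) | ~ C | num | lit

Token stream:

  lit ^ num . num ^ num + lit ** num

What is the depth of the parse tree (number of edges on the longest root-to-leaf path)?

7

[S [S [S [A [B [C lit]] ^ [A [B [C num]]]]] . [A [B [C num]] ^ [A [B [C num]]]]] + [A [B [B [C lit]] ** [C num]]]]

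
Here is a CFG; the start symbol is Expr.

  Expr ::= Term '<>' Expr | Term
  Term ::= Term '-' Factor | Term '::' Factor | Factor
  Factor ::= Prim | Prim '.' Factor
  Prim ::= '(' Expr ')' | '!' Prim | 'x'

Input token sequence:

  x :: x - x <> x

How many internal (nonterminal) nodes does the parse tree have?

14

[Expr [Term [Term [Term [Factor [Prim x]]] :: [Factor [Prim x]]] - [Factor [Prim x]]] <> [Expr [Term [Factor [Prim x]]]]]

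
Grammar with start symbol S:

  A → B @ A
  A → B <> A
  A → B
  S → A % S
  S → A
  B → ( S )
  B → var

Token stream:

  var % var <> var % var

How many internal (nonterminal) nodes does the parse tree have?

11

[S [A [B var]] % [S [A [B var] <> [A [B var]]] % [S [A [B var]]]]]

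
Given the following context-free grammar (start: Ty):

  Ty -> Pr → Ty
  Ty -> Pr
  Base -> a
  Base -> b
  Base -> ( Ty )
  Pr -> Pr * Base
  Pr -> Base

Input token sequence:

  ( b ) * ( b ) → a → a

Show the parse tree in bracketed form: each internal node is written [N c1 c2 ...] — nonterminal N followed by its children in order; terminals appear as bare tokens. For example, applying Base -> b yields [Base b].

Ty
Pr → Ty
Pr * Base → Ty
Base * Base → Ty
( Ty ) * Base → Ty
( Pr ) * Base → Ty
( Base ) * Base → Ty
( b ) * Base → Ty
( b ) * ( Ty ) → Ty
( b ) * ( Pr ) → Ty
( b ) * ( Base ) → Ty
( b ) * ( b ) → Ty
( b ) * ( b ) → Pr → Ty
( b ) * ( b ) → Base → Ty
( b ) * ( b ) → a → Ty
( b ) * ( b ) → a → Pr
( b ) * ( b ) → a → Base
( b ) * ( b ) → a → a

[Ty [Pr [Pr [Base ( [Ty [Pr [Base b]]] )]] * [Base ( [Ty [Pr [Base b]]] )]] → [Ty [Pr [Base a]] → [Ty [Pr [Base a]]]]]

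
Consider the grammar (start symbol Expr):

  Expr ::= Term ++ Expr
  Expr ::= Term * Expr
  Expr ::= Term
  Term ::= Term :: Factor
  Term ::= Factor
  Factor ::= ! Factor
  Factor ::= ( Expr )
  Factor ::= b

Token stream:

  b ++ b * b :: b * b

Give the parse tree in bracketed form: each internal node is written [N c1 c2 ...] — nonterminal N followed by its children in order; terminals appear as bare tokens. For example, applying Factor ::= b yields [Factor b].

[Expr [Term [Factor b]] ++ [Expr [Term [Factor b]] * [Expr [Term [Term [Factor b]] :: [Factor b]] * [Expr [Term [Factor b]]]]]]

Expr
Term ++ Expr
Factor ++ Expr
b ++ Expr
b ++ Term * Expr
b ++ Factor * Expr
b ++ b * Expr
b ++ b * Term * Expr
b ++ b * Term :: Factor * Expr
b ++ b * Factor :: Factor * Expr
b ++ b * b :: Factor * Expr
b ++ b * b :: b * Expr
b ++ b * b :: b * Term
b ++ b * b :: b * Factor
b ++ b * b :: b * b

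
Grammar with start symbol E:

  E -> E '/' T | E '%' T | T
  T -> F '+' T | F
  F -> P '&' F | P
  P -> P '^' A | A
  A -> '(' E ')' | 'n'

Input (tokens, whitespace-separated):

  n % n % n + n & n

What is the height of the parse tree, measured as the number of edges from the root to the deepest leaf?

7

[E [E [E [T [F [P [A n]]]]] % [T [F [P [A n]]]]] % [T [F [P [A n]]] + [T [F [P [A n]] & [F [P [A n]]]]]]]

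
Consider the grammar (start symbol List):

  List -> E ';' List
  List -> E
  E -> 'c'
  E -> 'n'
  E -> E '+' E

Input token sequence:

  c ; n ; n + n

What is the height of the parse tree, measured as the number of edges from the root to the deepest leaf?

[List [E c] ; [List [E n] ; [List [E [E n] + [E n]]]]]

5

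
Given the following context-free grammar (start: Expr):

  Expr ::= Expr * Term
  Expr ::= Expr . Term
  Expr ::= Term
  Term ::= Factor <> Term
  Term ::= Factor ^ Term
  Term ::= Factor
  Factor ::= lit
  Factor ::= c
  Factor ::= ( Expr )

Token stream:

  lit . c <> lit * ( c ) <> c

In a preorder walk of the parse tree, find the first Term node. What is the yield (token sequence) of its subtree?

lit

[Expr [Expr [Expr [Term [Factor lit]]] . [Term [Factor c] <> [Term [Factor lit]]]] * [Term [Factor ( [Expr [Term [Factor c]]] )] <> [Term [Factor c]]]]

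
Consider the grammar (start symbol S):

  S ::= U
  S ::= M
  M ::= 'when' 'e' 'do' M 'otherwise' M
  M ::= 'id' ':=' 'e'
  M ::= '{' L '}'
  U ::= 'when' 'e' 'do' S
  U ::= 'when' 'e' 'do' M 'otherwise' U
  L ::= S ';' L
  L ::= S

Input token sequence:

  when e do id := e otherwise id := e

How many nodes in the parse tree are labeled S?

[S [M when e do [M id := e] otherwise [M id := e]]]

1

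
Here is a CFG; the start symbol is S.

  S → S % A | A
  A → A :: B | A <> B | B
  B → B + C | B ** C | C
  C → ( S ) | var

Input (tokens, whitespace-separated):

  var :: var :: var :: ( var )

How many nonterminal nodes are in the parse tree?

[S [A [A [A [A [B [C var]]] :: [B [C var]]] :: [B [C var]]] :: [B [C ( [S [A [B [C var]]]] )]]]]

17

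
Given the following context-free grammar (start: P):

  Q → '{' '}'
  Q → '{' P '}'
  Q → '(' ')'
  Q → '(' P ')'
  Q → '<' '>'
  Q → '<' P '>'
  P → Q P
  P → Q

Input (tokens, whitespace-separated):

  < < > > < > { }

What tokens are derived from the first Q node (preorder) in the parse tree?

[P [Q < [P [Q < >]] >] [P [Q < >] [P [Q { }]]]]

< < > >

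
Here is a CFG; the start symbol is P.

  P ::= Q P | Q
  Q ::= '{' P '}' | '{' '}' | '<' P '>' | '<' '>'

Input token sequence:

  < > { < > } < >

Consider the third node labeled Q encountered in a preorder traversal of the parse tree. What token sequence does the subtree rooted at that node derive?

[P [Q < >] [P [Q { [P [Q < >]] }] [P [Q < >]]]]

< >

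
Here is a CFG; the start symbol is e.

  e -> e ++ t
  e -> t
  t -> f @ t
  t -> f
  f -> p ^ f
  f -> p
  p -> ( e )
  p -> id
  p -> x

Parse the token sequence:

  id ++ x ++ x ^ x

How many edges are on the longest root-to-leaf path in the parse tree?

[e [e [e [t [f [p id]]]] ++ [t [f [p x]]]] ++ [t [f [p x] ^ [f [p x]]]]]

6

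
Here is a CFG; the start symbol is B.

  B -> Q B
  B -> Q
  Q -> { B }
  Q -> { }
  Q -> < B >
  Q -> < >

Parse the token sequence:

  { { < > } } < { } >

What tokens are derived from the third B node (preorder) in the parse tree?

[B [Q { [B [Q { [B [Q < >]] }]] }] [B [Q < [B [Q { }]] >]]]

< >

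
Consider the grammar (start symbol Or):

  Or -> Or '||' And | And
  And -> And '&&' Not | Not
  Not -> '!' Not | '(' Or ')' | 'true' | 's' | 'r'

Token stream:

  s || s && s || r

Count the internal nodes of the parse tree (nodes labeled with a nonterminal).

11

[Or [Or [Or [And [Not s]]] || [And [And [Not s]] && [Not s]]] || [And [Not r]]]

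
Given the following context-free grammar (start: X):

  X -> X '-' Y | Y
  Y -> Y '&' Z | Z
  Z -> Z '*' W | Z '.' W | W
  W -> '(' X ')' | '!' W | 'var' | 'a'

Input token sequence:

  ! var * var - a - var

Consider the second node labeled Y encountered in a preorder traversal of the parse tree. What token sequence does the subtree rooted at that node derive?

[X [X [X [Y [Z [Z [W ! [W var]]] * [W var]]]] - [Y [Z [W a]]]] - [Y [Z [W var]]]]

a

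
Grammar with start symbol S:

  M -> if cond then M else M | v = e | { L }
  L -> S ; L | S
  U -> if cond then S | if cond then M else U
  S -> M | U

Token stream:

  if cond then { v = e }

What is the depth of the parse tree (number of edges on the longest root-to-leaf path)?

7

[S [U if cond then [S [M { [L [S [M v = e]]] }]]]]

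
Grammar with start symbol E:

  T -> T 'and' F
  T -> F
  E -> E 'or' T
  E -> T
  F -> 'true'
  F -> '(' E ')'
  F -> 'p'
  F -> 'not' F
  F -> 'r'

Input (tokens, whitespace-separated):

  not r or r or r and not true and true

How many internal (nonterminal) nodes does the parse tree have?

[E [E [E [T [F not [F r]]]] or [T [F r]]] or [T [T [T [F r]] and [F not [F true]]] and [F true]]]

15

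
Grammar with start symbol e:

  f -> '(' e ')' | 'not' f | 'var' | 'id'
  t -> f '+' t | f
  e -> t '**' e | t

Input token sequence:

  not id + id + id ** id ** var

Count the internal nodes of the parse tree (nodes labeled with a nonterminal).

14

[e [t [f not [f id]] + [t [f id] + [t [f id]]]] ** [e [t [f id]] ** [e [t [f var]]]]]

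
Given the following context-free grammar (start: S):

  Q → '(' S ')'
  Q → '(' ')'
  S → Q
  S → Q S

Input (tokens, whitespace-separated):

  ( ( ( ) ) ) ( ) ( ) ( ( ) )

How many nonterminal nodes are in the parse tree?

14

[S [Q ( [S [Q ( [S [Q ( )]] )]] )] [S [Q ( )] [S [Q ( )] [S [Q ( [S [Q ( )]] )]]]]]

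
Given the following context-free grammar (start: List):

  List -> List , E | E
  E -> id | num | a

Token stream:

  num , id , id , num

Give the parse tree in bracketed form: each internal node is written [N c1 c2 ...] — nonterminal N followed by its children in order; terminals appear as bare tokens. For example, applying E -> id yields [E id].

List
List , E
List , E , E
List , E , E , E
E , E , E , E
num , E , E , E
num , id , E , E
num , id , id , E
num , id , id , num

[List [List [List [List [E num]] , [E id]] , [E id]] , [E num]]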